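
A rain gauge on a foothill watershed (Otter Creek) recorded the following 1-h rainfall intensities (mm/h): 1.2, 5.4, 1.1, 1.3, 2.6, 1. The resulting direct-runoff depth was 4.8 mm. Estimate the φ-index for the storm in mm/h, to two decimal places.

φ ≈ 1.60 mm/h

Only the 2 blocks with intensity above φ contribute runoff: 5.4, 2.6 mm/h.
Σ(I−φ)·Δt = d  ⇒  (5.4+2.6 − 2φ)·1 = 4.8
φ = (8.000 − 4.8/1) / 2 = 1.60 mm/h.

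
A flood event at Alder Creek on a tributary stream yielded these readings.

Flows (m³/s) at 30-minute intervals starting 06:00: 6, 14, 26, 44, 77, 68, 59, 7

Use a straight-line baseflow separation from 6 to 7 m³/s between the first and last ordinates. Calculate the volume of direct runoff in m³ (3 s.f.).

Direct-runoff ordinates (Q − Q_b): 0.00, 7.86, 19.71, 37.57, 70.43, 61.29, 52.14, 0.00 m³/s.
ΣQ_DR = 249.0 m³/s.
With Δt = 0.5 h = 1800 s, V = ΣQ_DR · Δt = 249.0 × 1800 = 4.48 × 10^5 m³.

V ≈ 4.48 × 10^5 m³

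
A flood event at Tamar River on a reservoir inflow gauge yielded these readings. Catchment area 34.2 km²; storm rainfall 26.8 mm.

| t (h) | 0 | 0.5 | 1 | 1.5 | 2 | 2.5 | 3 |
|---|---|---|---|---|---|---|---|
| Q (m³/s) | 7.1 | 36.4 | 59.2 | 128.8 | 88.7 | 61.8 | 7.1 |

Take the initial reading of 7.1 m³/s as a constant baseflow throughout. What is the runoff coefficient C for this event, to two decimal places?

C ≈ 0.67

ΣQ_DR = 339.4 m³/s; V = ΣQ_DR·Δt = 6.109 × 10^5 m³.
Runoff depth d = V / A = 17.86 mm.
C = d / P = 17.86 / 26.8 = 0.67.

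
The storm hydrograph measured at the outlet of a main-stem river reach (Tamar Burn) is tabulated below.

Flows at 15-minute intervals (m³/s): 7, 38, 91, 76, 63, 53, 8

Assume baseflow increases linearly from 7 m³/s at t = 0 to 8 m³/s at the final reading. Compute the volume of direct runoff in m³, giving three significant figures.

Direct-runoff ordinates (Q − Q_b): 0.00, 30.83, 83.67, 68.50, 55.33, 45.17, 0.00 m³/s.
ΣQ_DR = 283.5 m³/s.
With Δt = 0.25 h = 900 s, V = ΣQ_DR · Δt = 283.5 × 900 = 2.55 × 10^5 m³.

V ≈ 2.55 × 10^5 m³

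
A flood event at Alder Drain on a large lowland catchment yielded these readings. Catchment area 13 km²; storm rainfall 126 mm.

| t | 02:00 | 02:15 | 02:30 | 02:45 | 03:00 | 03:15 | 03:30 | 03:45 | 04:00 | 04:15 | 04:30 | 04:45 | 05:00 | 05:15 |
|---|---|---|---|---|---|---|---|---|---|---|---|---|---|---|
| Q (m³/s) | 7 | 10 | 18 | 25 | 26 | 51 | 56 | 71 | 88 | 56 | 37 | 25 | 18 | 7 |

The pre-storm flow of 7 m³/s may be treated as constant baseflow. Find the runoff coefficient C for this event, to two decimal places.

ΣQ_DR = 397.0 m³/s; V = ΣQ_DR·Δt = 3.573 × 10^5 m³.
Runoff depth d = V / A = 27.48 mm.
C = d / P = 27.48 / 126 = 0.22.

C ≈ 0.22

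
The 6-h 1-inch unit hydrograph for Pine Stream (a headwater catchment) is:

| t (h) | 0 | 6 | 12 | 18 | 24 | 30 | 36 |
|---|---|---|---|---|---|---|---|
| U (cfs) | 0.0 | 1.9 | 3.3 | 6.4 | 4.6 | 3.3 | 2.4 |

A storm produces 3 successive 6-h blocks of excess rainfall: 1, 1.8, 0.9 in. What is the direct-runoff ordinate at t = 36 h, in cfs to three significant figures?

By discrete convolution, Q_j = Σ (P_i / 1 in) · U_{j−i}.
At t = 36 h (j=6): Q = (1/1)·2.4 + (1.8/1)·3.3 + (0.9/1)·4.6 = 12.5 cfs.

Q ≈ 12.5 cfs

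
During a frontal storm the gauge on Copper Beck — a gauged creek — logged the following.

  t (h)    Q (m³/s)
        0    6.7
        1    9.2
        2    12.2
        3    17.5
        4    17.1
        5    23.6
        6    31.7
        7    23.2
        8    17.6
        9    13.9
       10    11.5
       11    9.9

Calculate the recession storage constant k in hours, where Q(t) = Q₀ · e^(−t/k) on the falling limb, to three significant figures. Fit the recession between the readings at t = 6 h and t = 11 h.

On the falling limb, Q drops from 31.7 to 9.9 m³/s between t = 6 h and t = 11 h (Δt = 5 h).
k = −Δt / ln(Q₂/Q₁) = −5 / ln(9.9/31.7) = 4.30 h.

k ≈ 4.30 h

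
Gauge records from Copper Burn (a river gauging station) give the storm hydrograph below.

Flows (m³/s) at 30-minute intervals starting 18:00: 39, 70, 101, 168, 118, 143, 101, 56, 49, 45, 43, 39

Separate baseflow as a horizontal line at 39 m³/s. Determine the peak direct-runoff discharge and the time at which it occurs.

Q_p = 129.0 m³/s at t = 19:30

Subtracting baseflow gives direct-runoff ordinates: 0.0, 31.0, 62.0, 129.0, 79.0, 104.0, 62.0, 17.0, 10.0, 6.0, 4.0, 0.0 m³/s.
The maximum is 129.0 m³/s, occurring at the reading for t = 19:30.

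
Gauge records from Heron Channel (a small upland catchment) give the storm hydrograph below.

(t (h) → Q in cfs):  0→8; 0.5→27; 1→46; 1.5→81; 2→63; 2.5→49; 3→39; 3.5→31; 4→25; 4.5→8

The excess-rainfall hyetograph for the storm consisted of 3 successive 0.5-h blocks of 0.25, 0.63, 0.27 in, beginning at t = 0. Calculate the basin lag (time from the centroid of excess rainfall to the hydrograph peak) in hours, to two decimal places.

Centroid of excess rainfall: t_c = Σ P_i·t̄_i / ΣP_i = 0.7587 h (block centres at 0.25, 0.75, 1.25 h).
Hydrograph peak occurs at t = 1.5 h, so basin lag t_L = 1.5 − 0.7587 = 0.74 h.

t_L ≈ 0.74 h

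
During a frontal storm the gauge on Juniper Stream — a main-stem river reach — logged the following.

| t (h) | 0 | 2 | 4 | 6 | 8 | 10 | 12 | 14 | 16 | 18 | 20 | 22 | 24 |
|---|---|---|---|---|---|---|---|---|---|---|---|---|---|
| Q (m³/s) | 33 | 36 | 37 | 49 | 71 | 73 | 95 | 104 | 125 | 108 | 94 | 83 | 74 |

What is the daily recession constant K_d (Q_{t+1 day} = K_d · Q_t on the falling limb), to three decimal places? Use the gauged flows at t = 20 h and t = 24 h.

K_d ≈ 0.238

Between t = 20 h and t = 24 h the flow falls from 94 to 74 m³/s over 2×2 h = 4 h.
Per-interval ratio K = (74/94)^(1/2) = 0.8873; K_d = K^(24/2) = 0.238.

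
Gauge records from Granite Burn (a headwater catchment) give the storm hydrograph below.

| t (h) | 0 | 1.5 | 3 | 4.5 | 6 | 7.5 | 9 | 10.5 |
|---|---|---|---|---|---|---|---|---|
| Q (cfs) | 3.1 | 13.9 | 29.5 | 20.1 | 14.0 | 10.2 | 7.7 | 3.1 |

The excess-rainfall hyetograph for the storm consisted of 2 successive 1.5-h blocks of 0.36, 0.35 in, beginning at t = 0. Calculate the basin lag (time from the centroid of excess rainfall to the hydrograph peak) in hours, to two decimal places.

Centroid of excess rainfall: t_c = Σ P_i·t̄_i / ΣP_i = 1.4894 h (block centres at 0.75, 2.25 h).
Hydrograph peak occurs at t = 3 h, so basin lag t_L = 3 − 1.4894 = 1.51 h.

t_L ≈ 1.51 h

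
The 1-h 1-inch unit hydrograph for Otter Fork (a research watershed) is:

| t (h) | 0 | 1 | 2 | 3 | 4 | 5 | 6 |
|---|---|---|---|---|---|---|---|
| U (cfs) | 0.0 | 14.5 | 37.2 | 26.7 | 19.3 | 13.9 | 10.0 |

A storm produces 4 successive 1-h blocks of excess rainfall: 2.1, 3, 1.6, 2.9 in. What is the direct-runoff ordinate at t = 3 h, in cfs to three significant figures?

By discrete convolution, Q_j = Σ (P_i / 1 in) · U_{j−i}.
At t = 3 h (j=3): Q = (2.1/1)·26.7 + (3/1)·37.2 + (1.6/1)·14.5 + (2.9/1)·0.0 = 191 cfs.

Q ≈ 191 cfs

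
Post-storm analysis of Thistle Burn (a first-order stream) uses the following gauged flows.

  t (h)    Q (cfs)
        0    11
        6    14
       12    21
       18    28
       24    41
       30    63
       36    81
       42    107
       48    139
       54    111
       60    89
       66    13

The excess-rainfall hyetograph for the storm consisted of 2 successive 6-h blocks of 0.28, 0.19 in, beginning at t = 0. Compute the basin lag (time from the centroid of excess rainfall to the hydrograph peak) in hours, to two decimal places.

t_L ≈ 42.57 h

Centroid of excess rainfall: t_c = Σ P_i·t̄_i / ΣP_i = 5.4255 h (block centres at 3, 9 h).
Hydrograph peak occurs at t = 48 h, so basin lag t_L = 48 − 5.4255 = 42.57 h.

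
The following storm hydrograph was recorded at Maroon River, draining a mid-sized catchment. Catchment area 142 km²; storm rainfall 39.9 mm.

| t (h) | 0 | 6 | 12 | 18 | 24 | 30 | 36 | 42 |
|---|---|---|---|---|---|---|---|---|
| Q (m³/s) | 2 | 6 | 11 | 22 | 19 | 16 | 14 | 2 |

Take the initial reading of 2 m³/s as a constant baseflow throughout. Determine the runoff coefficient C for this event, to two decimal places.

C ≈ 0.29

ΣQ_DR = 76.00 m³/s; V = ΣQ_DR·Δt = 1.642 × 10^6 m³.
Runoff depth d = V / A = 11.56 mm.
C = d / P = 11.56 / 39.9 = 0.29.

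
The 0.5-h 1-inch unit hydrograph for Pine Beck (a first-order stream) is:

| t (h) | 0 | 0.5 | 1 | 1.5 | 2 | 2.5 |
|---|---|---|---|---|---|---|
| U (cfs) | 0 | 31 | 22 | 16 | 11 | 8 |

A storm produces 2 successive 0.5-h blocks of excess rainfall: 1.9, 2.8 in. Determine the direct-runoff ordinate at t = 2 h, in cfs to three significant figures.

Q ≈ 65.7 cfs

By discrete convolution, Q_j = Σ (P_i / 1 in) · U_{j−i}.
At t = 2 h (j=4): Q = (1.9/1)·11 + (2.8/1)·16 = 65.7 cfs.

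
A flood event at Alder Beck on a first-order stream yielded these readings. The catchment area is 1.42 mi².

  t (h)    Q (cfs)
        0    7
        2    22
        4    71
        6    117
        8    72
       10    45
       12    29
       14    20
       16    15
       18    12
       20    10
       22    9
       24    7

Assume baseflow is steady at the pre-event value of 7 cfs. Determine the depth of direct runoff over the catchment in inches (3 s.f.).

Direct runoff: 0.0, 15.0, 64.0, 110.0, 65.0, 38.0, 22.0, 13.0, 8.0, 5.0, 3.0, 2.0, 0.0 cfs; ΣQ_DR = 345.0 cfs.
V = ΣQ_DR · Δt = 345.0 × 7200 s = 2.484 × 10^6 ft³.
Over A = 1.42 mi², depth = V / A = 0.753 in.

d ≈ 0.753 in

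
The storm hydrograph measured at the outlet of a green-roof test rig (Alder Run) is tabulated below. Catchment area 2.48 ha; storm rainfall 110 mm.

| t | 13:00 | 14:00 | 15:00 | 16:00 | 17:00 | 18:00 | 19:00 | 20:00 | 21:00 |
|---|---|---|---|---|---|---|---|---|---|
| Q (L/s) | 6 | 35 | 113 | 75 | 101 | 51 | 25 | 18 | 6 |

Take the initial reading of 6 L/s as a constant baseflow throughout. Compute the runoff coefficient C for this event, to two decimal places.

C ≈ 0.50

ΣQ_DR = 376.0 L/s; V = ΣQ_DR·Δt = 1.354 × 10^6 L.
Runoff depth d = V / A = 54.58 mm.
C = d / P = 54.58 / 110 = 0.50.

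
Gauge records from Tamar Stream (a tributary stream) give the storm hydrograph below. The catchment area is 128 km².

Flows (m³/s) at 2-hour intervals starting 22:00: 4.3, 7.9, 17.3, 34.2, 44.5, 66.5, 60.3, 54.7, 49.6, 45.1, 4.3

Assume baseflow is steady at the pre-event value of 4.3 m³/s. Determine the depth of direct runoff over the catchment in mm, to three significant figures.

Direct runoff: 0.0, 3.6, 13.0, 29.9, 40.2, 62.2, 56.0, 50.4, 45.3, 40.8, 0.0 m³/s; ΣQ_DR = 341.4 m³/s.
V = ΣQ_DR · Δt = 341.4 × 7200 s = 2.458 × 10^6 m³.
Over A = 128 km², depth = V / A = 19.2 mm.

d ≈ 19.2 mm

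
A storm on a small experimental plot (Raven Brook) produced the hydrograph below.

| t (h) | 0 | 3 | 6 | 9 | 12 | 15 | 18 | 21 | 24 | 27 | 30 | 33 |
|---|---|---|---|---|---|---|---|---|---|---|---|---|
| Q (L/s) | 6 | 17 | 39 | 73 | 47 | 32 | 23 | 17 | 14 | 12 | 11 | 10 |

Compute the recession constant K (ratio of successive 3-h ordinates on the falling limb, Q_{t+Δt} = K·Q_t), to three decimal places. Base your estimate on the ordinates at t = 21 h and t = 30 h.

K ≈ 0.865

Using the recession-limb readings at t = 21 h and t = 30 h: Q falls from 17 to 11 L/s over 3 intervals.
K = (Q₂/Q₁)^(1/3) = (11/17)^(1/3) = 0.865.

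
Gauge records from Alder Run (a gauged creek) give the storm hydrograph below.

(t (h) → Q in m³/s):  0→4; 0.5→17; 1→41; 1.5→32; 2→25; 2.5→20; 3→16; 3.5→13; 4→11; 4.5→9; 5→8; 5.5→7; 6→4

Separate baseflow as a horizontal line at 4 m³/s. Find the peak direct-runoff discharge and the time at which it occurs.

Q_p = 37.0 m³/s at t = 1 h

Subtracting baseflow gives direct-runoff ordinates: 0.0, 13.0, 37.0, 28.0, 21.0, 16.0, 12.0, 9.0, 7.0, 5.0, 4.0, 3.0, 0.0 m³/s.
The maximum is 37.0 m³/s, occurring at the reading for t = 1 h.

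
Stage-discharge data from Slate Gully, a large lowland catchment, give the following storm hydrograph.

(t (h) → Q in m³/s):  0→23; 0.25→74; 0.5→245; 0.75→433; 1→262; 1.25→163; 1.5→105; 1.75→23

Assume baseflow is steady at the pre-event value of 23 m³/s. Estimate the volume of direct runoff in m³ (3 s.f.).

V ≈ 1.03 × 10^6 m³

Direct-runoff ordinates (Q − Q_b): 0.0, 51.0, 222.0, 410.0, 239.0, 140.0, 82.0, 0.0 m³/s.
ΣQ_DR = 1144 m³/s.
With Δt = 0.25 h = 900 s, V = ΣQ_DR · Δt = 1144 × 900 = 1.03 × 10^6 m³.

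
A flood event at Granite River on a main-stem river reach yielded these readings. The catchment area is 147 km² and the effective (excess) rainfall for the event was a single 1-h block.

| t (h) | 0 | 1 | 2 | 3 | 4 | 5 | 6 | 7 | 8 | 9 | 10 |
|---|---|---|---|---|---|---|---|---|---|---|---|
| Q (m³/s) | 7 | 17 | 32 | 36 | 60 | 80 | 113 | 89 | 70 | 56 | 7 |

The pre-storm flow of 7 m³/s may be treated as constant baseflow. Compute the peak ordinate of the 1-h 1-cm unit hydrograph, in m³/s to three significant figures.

Direct runoff: 0.0, 10.0, 25.0, 29.0, 53.0, 73.0, 106.0, 82.0, 63.0, 49.0, 0.0 m³/s; ΣQ_DR = 490.0 m³/s, peak = 106.0 m³/s.
Runoff depth d = ΣQ_DR·Δt / A = 490.0 × 3600 / (147 km²) = 12.00 mm.
The 1-cm UH is the DRH scaled by (10 mm)/d, so U_p = 106.0 × 10/12.00 = 88.3 m³/s.

U_p ≈ 88.3 m³/s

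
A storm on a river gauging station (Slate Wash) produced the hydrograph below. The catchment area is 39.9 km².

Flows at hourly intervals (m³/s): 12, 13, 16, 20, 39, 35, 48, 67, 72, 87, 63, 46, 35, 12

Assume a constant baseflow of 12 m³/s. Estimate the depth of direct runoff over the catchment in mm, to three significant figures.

d ≈ 35.8 mm

Direct runoff: 0.0, 1.0, 4.0, 8.0, 27.0, 23.0, 36.0, 55.0, 60.0, 75.0, 51.0, 34.0, 23.0, 0.0 m³/s; ΣQ_DR = 397.0 m³/s.
V = ΣQ_DR · Δt = 397.0 × 3600 s = 1.429 × 10^6 m³.
Over A = 39.9 km², depth = V / A = 35.8 mm.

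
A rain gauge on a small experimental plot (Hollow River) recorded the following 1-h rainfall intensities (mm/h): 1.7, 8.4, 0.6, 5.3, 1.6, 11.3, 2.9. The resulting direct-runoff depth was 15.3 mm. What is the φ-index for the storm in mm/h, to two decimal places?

φ ≈ 3.23 mm/h

Only the 3 blocks with intensity above φ contribute runoff: 8.4, 5.3, 11.3 mm/h.
Σ(I−φ)·Δt = d  ⇒  (8.4+5.3+11.3 − 3φ)·1 = 15.3
φ = (25.00 − 15.3/1) / 3 = 3.23 mm/h.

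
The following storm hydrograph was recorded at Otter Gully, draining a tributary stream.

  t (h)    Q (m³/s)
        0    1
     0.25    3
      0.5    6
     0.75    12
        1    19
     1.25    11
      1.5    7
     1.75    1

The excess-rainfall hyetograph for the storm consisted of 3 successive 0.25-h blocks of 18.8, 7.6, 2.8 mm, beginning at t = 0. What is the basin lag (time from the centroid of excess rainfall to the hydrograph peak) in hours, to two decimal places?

Centroid of excess rainfall: t_c = Σ P_i·t̄_i / ΣP_i = 0.2380 h (block centres at 0.125, 0.375, 0.625 h).
Hydrograph peak occurs at t = 1 h, so basin lag t_L = 1 − 0.2380 = 0.76 h.

t_L ≈ 0.76 h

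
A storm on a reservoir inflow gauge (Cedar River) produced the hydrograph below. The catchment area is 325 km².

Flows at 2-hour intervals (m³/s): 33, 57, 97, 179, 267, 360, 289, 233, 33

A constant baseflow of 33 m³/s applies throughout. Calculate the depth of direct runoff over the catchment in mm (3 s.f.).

d ≈ 27.7 mm

Direct runoff: 0.0, 24.0, 64.0, 146.0, 234.0, 327.0, 256.0, 200.0, 0.0 m³/s; ΣQ_DR = 1251 m³/s.
V = ΣQ_DR · Δt = 1251 × 7200 s = 9.007 × 10^6 m³.
Over A = 325 km², depth = V / A = 27.7 mm.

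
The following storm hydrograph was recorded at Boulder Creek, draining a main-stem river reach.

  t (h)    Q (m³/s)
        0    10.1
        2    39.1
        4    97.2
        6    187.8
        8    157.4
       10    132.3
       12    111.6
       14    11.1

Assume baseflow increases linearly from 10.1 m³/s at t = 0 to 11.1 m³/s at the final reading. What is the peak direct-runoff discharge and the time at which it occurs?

Q_p = 177.27 m³/s at t = 6 h

Subtracting baseflow gives direct-runoff ordinates: 0.00, 28.86, 86.81, 177.27, 146.73, 121.49, 100.64, 0.00 m³/s.
The maximum is 177.27 m³/s, occurring at the reading for t = 6 h.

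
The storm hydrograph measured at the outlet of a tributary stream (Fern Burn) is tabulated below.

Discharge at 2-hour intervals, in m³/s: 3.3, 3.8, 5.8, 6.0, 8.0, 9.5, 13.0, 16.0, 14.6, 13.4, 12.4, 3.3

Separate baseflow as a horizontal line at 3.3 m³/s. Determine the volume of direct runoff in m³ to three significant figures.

Direct-runoff ordinates (Q − Q_b): 0.0, 0.5, 2.5, 2.7, 4.7, 6.2, 9.7, 12.7, 11.3, 10.1, 9.1, 0.0 m³/s.
ΣQ_DR = 69.50 m³/s.
With Δt = 2 h = 7200 s, V = ΣQ_DR · Δt = 69.50 × 7200 = 5.00 × 10^5 m³.

V ≈ 5.00 × 10^5 m³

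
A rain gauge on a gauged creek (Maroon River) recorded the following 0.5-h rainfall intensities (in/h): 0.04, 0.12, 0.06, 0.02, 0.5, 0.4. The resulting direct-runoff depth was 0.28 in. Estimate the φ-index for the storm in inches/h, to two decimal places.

φ ≈ 0.17 in/h

Only the 2 blocks with intensity above φ contribute runoff: 0.5, 0.4 in/h.
Σ(I−φ)·Δt = d  ⇒  (0.5+0.4 − 2φ)·0.5 = 0.28
φ = (0.9000 − 0.28/0.5) / 2 = 0.17 in/h.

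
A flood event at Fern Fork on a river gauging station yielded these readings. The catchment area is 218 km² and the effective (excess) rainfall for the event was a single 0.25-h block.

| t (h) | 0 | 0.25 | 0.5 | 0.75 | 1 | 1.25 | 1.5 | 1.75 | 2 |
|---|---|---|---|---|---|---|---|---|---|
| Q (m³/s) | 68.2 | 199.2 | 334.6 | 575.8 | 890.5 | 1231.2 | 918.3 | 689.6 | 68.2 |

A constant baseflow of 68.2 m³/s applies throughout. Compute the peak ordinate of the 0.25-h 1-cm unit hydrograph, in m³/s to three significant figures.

U_p ≈ 646 m³/s

Direct runoff: 0.0, 131.0, 266.4, 507.6, 822.3, 1163.0, 850.1, 621.4, 0.0 m³/s; ΣQ_DR = 4362 m³/s, peak = 1163.0 m³/s.
Runoff depth d = ΣQ_DR·Δt / A = 4362 × 900 / (218 km²) = 18.01 mm.
The 1-cm UH is the DRH scaled by (10 mm)/d, so U_p = 1163.0 × 10/18.01 = 646 m³/s.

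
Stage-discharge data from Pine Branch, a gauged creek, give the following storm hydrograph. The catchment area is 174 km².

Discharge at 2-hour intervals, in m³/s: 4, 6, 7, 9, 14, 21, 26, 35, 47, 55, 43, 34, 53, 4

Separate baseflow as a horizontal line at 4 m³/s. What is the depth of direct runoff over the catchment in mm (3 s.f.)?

Direct runoff: 0.0, 2.0, 3.0, 5.0, 10.0, 17.0, 22.0, 31.0, 43.0, 51.0, 39.0, 30.0, 49.0, 0.0 m³/s; ΣQ_DR = 302.0 m³/s.
V = ΣQ_DR · Δt = 302.0 × 7200 s = 2.174 × 10^6 m³.
Over A = 174 km², depth = V / A = 12.5 mm.

d ≈ 12.5 mm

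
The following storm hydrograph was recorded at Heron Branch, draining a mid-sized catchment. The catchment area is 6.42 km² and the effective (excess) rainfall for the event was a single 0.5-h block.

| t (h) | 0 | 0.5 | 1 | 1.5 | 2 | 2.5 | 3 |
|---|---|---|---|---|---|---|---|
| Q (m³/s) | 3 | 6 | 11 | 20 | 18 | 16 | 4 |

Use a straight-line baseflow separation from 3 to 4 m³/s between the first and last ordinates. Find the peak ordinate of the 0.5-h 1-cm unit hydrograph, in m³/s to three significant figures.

Direct runoff: 0.00, 2.83, 7.67, 16.50, 14.33, 12.17, 0.00 m³/s; ΣQ_DR = 53.50 m³/s, peak = 16.50 m³/s.
Runoff depth d = ΣQ_DR·Δt / A = 53.50 × 1800 / (6.42 km²) = 15.00 mm.
The 1-cm UH is the DRH scaled by (10 mm)/d, so U_p = 16.50 × 10/15.00 = 11.0 m³/s.

U_p ≈ 11.0 m³/s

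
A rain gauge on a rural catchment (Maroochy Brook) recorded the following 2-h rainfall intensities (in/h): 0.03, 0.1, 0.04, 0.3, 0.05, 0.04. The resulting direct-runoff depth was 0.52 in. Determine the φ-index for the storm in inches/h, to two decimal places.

φ ≈ 0.07 in/h

Only the 2 blocks with intensity above φ contribute runoff: 0.1, 0.3 in/h.
Σ(I−φ)·Δt = d  ⇒  (0.1+0.3 − 2φ)·2 = 0.52
φ = (0.4000 − 0.52/2) / 2 = 0.07 in/h.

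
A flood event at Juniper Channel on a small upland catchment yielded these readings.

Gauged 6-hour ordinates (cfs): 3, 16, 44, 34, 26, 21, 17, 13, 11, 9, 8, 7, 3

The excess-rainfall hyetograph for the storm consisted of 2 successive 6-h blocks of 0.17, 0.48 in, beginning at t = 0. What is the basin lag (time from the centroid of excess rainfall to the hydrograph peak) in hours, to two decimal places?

Centroid of excess rainfall: t_c = Σ P_i·t̄_i / ΣP_i = 7.4308 h (block centres at 3, 9 h).
Hydrograph peak occurs at t = 12 h, so basin lag t_L = 12 − 7.4308 = 4.57 h.

t_L ≈ 4.57 h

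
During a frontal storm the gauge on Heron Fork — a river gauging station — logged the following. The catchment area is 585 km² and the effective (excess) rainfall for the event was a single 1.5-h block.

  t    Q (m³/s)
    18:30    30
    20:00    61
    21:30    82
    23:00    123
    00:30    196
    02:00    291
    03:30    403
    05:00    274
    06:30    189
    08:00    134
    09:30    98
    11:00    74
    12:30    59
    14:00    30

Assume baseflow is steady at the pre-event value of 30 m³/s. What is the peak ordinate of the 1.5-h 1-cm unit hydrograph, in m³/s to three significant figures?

U_p ≈ 249 m³/s

Direct runoff: 0.0, 31.0, 52.0, 93.0, 166.0, 261.0, 373.0, 244.0, 159.0, 104.0, 68.0, 44.0, 29.0, 0.0 m³/s; ΣQ_DR = 1624 m³/s, peak = 373.0 m³/s.
Runoff depth d = ΣQ_DR·Δt / A = 1624 × 5400 / (585 km²) = 14.99 mm.
The 1-cm UH is the DRH scaled by (10 mm)/d, so U_p = 373.0 × 10/14.99 = 249 m³/s.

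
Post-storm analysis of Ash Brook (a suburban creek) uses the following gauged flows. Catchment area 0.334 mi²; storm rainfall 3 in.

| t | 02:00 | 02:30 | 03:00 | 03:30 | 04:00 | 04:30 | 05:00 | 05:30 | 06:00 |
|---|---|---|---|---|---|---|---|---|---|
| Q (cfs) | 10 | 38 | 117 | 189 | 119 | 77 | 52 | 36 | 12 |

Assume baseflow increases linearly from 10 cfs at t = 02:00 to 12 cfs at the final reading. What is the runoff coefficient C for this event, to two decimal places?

C ≈ 0.43

ΣQ_DR = 551.0 cfs; V = ΣQ_DR·Δt = 9.918 × 10^5 ft³.
Runoff depth d = V / A = 1.278 in.
C = d / P = 1.278 / 3 = 0.43.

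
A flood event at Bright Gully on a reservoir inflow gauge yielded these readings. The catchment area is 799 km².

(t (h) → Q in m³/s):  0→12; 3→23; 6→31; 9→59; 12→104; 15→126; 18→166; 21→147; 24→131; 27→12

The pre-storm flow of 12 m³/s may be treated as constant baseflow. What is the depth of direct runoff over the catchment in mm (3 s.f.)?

d ≈ 9.34 mm

Direct runoff: 0.0, 11.0, 19.0, 47.0, 92.0, 114.0, 154.0, 135.0, 119.0, 0.0 m³/s; ΣQ_DR = 691.0 m³/s.
V = ΣQ_DR · Δt = 691.0 × 10800 s = 7.463 × 10^6 m³.
Over A = 799 km², depth = V / A = 9.34 mm.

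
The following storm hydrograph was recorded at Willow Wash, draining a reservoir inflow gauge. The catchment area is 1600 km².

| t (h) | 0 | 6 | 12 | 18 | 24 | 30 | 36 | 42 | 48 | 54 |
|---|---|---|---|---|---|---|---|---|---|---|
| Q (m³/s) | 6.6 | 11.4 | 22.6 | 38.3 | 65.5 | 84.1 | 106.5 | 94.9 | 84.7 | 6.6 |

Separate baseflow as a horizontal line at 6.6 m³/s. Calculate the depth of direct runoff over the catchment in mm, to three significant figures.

Direct runoff: 0.0, 4.8, 16.0, 31.7, 58.9, 77.5, 99.9, 88.3, 78.1, 0.0 m³/s; ΣQ_DR = 455.2 m³/s.
V = ΣQ_DR · Δt = 455.2 × 21600 s = 9.832 × 10^6 m³.
Over A = 1600 km², depth = V / A = 6.15 mm.

d ≈ 6.15 mm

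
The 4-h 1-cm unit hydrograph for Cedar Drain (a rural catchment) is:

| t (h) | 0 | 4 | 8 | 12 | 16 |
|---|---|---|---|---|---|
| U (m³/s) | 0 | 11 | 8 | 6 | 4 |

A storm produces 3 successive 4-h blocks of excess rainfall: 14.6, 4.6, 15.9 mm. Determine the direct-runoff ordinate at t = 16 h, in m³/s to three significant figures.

Q ≈ 21.3 m³/s

By discrete convolution, Q_j = Σ (P_i / 10 mm) · U_{j−i}.
At t = 16 h (j=4): Q = (14.6/10)·4 + (4.6/10)·6 + (15.9/10)·8 = 21.3 m³/s.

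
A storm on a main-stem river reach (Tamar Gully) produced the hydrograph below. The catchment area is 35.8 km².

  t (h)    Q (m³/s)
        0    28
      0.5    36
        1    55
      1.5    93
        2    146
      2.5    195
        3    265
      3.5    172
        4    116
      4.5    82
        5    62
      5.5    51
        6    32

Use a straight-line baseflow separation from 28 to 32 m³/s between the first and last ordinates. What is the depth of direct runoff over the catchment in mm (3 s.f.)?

Direct runoff: 0.00, 7.67, 26.33, 64.00, 116.67, 165.33, 235.00, 141.67, 85.33, 51.00, 30.67, 19.33, 0.00 m³/s; ΣQ_DR = 943.0 m³/s.
V = ΣQ_DR · Δt = 943.0 × 1800 s = 1.697 × 10^6 m³.
Over A = 35.8 km², depth = V / A = 47.4 mm.

d ≈ 47.4 mm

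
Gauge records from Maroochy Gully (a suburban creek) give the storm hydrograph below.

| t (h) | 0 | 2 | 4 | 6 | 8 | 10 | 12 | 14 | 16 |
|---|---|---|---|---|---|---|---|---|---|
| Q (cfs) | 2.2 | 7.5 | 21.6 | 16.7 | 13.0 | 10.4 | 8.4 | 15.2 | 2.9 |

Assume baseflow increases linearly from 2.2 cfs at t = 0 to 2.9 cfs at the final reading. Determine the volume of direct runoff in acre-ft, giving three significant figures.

V ≈ 12.4 acre-ft

Direct-runoff ordinates (Q − Q_b): 0.00, 5.21, 19.23, 14.24, 10.45, 7.76, 5.67, 12.39, 0.00 cfs.
ΣQ_DR = 74.95 cfs.
With Δt = 2 h = 7200 s, V = ΣQ_DR · Δt = 74.95 × 7200 = 5.40 × 10^5 ft³ = 12.4 acre-ft.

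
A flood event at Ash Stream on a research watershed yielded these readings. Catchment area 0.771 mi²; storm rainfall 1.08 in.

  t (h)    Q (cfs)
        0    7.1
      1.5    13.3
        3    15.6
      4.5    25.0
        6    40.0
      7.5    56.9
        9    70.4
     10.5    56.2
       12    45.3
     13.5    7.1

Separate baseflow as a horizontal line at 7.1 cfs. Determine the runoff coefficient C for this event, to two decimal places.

ΣQ_DR = 265.9 cfs; V = ΣQ_DR·Δt = 1.436 × 10^6 ft³.
Runoff depth d = V / A = 0.8016 in.
C = d / P = 0.8016 / 1.08 = 0.74.

C ≈ 0.74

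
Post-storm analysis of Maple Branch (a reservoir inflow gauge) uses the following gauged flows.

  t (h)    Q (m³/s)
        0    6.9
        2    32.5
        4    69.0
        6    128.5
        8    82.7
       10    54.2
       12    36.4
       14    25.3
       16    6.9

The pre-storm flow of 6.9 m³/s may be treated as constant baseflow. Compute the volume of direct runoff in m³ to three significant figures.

Direct-runoff ordinates (Q − Q_b): 0.0, 25.6, 62.1, 121.6, 75.8, 47.3, 29.5, 18.4, 0.0 m³/s.
ΣQ_DR = 380.3 m³/s.
With Δt = 2 h = 7200 s, V = ΣQ_DR · Δt = 380.3 × 7200 = 2.74 × 10^6 m³.

V ≈ 2.74 × 10^6 m³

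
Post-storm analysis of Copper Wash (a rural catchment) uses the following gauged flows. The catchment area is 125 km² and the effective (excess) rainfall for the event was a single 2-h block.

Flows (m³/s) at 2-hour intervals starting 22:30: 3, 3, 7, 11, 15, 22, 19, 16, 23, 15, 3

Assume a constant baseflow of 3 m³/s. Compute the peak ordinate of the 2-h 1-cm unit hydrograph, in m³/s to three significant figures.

Direct runoff: 0.0, 0.0, 4.0, 8.0, 12.0, 19.0, 16.0, 13.0, 20.0, 12.0, 0.0 m³/s; ΣQ_DR = 104.0 m³/s, peak = 20.0 m³/s.
Runoff depth d = ΣQ_DR·Δt / A = 104.0 × 7200 / (125 km²) = 5.990 mm.
The 1-cm UH is the DRH scaled by (10 mm)/d, so U_p = 20.0 × 10/5.990 = 33.4 m³/s.

U_p ≈ 33.4 m³/s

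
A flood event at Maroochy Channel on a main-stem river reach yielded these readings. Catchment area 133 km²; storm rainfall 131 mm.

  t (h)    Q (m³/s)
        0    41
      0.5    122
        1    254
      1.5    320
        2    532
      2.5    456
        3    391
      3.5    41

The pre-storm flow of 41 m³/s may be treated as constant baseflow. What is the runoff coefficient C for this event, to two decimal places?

C ≈ 0.19

ΣQ_DR = 1829 m³/s; V = ΣQ_DR·Δt = 3.292 × 10^6 m³.
Runoff depth d = V / A = 24.75 mm.
C = d / P = 24.75 / 131 = 0.19.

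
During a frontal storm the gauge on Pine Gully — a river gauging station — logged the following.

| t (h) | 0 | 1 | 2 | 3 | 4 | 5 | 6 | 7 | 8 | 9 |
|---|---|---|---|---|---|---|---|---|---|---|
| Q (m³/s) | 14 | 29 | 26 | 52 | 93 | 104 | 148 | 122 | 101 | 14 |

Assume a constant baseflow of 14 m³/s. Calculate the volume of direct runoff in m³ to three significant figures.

V ≈ 2.03 × 10^6 m³

Direct-runoff ordinates (Q − Q_b): 0.0, 15.0, 12.0, 38.0, 79.0, 90.0, 134.0, 108.0, 87.0, 0.0 m³/s.
ΣQ_DR = 563.0 m³/s.
With Δt = 1 h = 3600 s, V = ΣQ_DR · Δt = 563.0 × 3600 = 2.03 × 10^6 m³.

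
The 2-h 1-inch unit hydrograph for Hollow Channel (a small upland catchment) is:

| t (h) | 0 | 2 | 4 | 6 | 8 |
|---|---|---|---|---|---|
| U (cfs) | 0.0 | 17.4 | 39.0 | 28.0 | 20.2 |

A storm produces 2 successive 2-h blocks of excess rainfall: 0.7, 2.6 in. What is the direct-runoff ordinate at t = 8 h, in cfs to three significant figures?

By discrete convolution, Q_j = Σ (P_i / 1 in) · U_{j−i}.
At t = 8 h (j=4): Q = (0.7/1)·20.2 + (2.6/1)·28.0 = 86.9 cfs.

Q ≈ 86.9 cfs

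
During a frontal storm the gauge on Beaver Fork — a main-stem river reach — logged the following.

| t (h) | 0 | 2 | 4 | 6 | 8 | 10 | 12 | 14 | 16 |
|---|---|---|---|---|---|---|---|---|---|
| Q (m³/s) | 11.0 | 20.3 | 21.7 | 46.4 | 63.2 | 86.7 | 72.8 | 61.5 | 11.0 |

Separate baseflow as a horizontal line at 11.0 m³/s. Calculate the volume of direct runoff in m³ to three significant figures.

V ≈ 2.13 × 10^6 m³

Direct-runoff ordinates (Q − Q_b): 0.0, 9.3, 10.7, 35.4, 52.2, 75.7, 61.8, 50.5, 0.0 m³/s.
ΣQ_DR = 295.6 m³/s.
With Δt = 2 h = 7200 s, V = ΣQ_DR · Δt = 295.6 × 7200 = 2.13 × 10^6 m³.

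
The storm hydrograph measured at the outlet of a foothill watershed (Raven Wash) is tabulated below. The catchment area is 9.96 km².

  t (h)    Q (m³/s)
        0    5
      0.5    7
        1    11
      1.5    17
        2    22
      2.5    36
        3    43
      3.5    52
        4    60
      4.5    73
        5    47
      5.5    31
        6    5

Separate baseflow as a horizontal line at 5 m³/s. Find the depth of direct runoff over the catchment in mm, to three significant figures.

Direct runoff: 0.0, 2.0, 6.0, 12.0, 17.0, 31.0, 38.0, 47.0, 55.0, 68.0, 42.0, 26.0, 0.0 m³/s; ΣQ_DR = 344.0 m³/s.
V = ΣQ_DR · Δt = 344.0 × 1800 s = 6.192 × 10^5 m³.
Over A = 9.96 km², depth = V / A = 62.2 mm.

d ≈ 62.2 mm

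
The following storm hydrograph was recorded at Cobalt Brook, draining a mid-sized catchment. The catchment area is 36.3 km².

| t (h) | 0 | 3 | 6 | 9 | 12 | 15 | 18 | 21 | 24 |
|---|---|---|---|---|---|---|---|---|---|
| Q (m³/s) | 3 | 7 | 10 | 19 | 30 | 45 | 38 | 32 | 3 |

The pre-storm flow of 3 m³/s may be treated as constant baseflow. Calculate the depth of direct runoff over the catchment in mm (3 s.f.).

Direct runoff: 0.0, 4.0, 7.0, 16.0, 27.0, 42.0, 35.0, 29.0, 0.0 m³/s; ΣQ_DR = 160.0 m³/s.
V = ΣQ_DR · Δt = 160.0 × 10800 s = 1.728 × 10^6 m³.
Over A = 36.3 km², depth = V / A = 47.6 mm.

d ≈ 47.6 mm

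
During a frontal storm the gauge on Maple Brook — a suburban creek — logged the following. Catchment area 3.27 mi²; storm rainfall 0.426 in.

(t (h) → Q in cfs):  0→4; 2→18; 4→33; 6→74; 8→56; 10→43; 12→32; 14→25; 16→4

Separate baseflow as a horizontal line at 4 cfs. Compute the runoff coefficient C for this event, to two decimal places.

C ≈ 0.56

ΣQ_DR = 253.0 cfs; V = ΣQ_DR·Δt = 1.822 × 10^6 ft³.
Runoff depth d = V / A = 0.2398 in.
C = d / P = 0.2398 / 0.426 = 0.56.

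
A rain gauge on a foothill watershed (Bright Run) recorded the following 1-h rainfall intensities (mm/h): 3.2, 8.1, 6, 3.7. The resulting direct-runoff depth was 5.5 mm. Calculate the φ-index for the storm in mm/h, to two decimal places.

φ ≈ 4.30 mm/h

Only the 2 blocks with intensity above φ contribute runoff: 8.1, 6 mm/h.
Σ(I−φ)·Δt = d  ⇒  (8.1+6 − 2φ)·1 = 5.5
φ = (14.10 − 5.5/1) / 2 = 4.30 mm/h.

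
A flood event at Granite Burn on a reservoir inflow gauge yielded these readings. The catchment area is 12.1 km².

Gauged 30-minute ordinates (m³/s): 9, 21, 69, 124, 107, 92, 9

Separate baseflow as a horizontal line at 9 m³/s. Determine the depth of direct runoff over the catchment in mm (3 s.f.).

d ≈ 54.7 mm

Direct runoff: 0.0, 12.0, 60.0, 115.0, 98.0, 83.0, 0.0 m³/s; ΣQ_DR = 368.0 m³/s.
V = ΣQ_DR · Δt = 368.0 × 1800 s = 6.624 × 10^5 m³.
Over A = 12.1 km², depth = V / A = 54.7 mm.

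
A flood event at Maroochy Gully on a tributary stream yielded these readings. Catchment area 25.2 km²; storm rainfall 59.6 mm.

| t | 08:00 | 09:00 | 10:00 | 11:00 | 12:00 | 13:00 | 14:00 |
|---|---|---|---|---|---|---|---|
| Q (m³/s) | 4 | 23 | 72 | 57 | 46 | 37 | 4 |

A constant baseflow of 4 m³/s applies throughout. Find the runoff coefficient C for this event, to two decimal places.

C ≈ 0.52

ΣQ_DR = 215.0 m³/s; V = ΣQ_DR·Δt = 7.740 × 10^5 m³.
Runoff depth d = V / A = 30.71 mm.
C = d / P = 30.71 / 59.6 = 0.52.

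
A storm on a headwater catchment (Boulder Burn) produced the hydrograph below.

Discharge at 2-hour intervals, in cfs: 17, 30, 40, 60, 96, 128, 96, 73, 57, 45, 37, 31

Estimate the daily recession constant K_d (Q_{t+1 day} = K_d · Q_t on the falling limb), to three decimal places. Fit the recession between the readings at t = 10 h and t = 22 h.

K_d ≈ 0.059

Between t = 10 h and t = 22 h the flow falls from 128 to 31 cfs over 6×2 h = 12 h.
Per-interval ratio K = (31/128)^(1/6) = 0.7895; K_d = K^(24/2) = 0.059.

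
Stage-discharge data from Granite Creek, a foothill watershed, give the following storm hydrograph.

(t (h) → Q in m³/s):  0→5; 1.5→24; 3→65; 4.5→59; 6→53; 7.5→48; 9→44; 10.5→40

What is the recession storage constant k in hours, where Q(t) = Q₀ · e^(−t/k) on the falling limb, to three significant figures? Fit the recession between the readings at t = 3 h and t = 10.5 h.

k ≈ 15.4 h

On the falling limb, Q drops from 65 to 40 m³/s between t = 3 h and t = 10.5 h (Δt = 7.5 h).
k = −Δt / ln(Q₂/Q₁) = −7.5 / ln(40/65) = 15.4 h.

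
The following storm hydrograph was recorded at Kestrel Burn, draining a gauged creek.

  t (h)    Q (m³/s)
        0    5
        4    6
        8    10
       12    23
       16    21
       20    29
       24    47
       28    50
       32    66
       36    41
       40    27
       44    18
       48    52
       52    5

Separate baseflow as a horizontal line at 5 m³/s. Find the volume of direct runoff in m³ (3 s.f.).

V ≈ 4.75 × 10^6 m³

Direct-runoff ordinates (Q − Q_b): 0.0, 1.0, 5.0, 18.0, 16.0, 24.0, 42.0, 45.0, 61.0, 36.0, 22.0, 13.0, 47.0, 0.0 m³/s.
ΣQ_DR = 330.0 m³/s.
With Δt = 4 h = 14400 s, V = ΣQ_DR · Δt = 330.0 × 14400 = 4.75 × 10^6 m³.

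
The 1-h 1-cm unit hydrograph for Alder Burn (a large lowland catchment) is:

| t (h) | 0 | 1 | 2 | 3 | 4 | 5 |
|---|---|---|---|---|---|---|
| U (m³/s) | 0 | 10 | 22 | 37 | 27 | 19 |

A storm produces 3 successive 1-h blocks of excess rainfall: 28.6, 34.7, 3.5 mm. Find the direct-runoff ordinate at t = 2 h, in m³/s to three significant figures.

By discrete convolution, Q_j = Σ (P_i / 10 mm) · U_{j−i}.
At t = 2 h (j=2): Q = (28.6/10)·22 + (34.7/10)·10 + (3.5/10)·0 = 97.6 m³/s.

Q ≈ 97.6 m³/s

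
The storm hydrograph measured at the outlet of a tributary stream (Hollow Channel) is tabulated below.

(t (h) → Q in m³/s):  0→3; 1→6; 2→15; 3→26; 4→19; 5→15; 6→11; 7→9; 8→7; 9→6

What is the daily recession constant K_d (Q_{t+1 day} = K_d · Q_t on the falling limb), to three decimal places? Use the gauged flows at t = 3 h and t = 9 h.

Between t = 3 h and t = 9 h the flow falls from 26 to 6 m³/s over 6×1 h = 6 h.
Per-interval ratio K = (6/26)^(1/6) = 0.7832; K_d = K^(24/1) = 0.003.

K_d ≈ 0.003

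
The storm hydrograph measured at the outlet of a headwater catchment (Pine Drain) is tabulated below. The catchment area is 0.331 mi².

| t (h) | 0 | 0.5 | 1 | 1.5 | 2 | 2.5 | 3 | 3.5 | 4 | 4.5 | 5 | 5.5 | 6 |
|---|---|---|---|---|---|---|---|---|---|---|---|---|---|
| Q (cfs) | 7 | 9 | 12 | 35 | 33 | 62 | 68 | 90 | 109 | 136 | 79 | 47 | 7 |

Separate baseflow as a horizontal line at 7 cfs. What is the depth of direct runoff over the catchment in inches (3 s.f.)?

d ≈ 1.41 in

Direct runoff: 0.0, 2.0, 5.0, 28.0, 26.0, 55.0, 61.0, 83.0, 102.0, 129.0, 72.0, 40.0, 0.0 cfs; ΣQ_DR = 603.0 cfs.
V = ΣQ_DR · Δt = 603.0 × 1800 s = 1.085 × 10^6 ft³.
Over A = 0.331 mi², depth = V / A = 1.41 in.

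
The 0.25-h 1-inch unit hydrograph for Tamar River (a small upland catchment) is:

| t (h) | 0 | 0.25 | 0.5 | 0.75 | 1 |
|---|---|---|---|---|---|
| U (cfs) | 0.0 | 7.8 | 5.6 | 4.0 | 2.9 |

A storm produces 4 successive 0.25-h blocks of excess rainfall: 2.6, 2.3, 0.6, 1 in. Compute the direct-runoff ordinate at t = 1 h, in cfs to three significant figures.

Q ≈ 27.9 cfs

By discrete convolution, Q_j = Σ (P_i / 1 in) · U_{j−i}.
At t = 1 h (j=4): Q = (2.6/1)·2.9 + (2.3/1)·4.0 + (0.6/1)·5.6 + (1/1)·7.8 = 27.9 cfs.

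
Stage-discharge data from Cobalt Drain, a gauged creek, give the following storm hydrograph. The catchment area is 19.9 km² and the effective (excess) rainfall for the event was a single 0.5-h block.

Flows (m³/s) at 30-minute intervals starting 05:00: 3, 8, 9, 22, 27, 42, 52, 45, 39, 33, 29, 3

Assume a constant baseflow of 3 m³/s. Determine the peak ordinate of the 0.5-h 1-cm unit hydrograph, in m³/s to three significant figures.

U_p ≈ 19.6 m³/s

Direct runoff: 0.0, 5.0, 6.0, 19.0, 24.0, 39.0, 49.0, 42.0, 36.0, 30.0, 26.0, 0.0 m³/s; ΣQ_DR = 276.0 m³/s, peak = 49.0 m³/s.
Runoff depth d = ΣQ_DR·Δt / A = 276.0 × 1800 / (19.9 km²) = 24.96 mm.
The 1-cm UH is the DRH scaled by (10 mm)/d, so U_p = 49.0 × 10/24.96 = 19.6 m³/s.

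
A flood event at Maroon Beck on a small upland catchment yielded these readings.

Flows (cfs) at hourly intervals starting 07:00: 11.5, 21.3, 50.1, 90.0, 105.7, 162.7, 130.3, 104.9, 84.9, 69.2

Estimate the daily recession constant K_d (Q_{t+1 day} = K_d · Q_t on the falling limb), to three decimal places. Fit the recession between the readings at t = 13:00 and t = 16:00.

Between t = 13:00 and t = 16:00 the flow falls from 130.3 to 69.2 cfs over 3×1 h = 3 h.
Per-interval ratio K = (69.2/130.3)^(1/3) = 0.8098; K_d = K^(24/1) = 0.006.

K_d ≈ 0.006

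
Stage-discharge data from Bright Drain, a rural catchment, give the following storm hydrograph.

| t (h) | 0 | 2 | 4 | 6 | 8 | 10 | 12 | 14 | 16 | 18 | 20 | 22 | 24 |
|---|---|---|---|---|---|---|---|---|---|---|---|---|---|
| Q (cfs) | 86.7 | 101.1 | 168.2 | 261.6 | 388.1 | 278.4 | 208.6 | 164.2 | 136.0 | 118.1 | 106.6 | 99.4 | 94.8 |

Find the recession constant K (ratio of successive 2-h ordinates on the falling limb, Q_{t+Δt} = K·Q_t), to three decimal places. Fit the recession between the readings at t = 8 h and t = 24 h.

K ≈ 0.838

Using the recession-limb readings at t = 8 h and t = 24 h: Q falls from 388.1 to 94.8 cfs over 8 intervals.
K = (Q₂/Q₁)^(1/8) = (94.8/388.1)^(1/8) = 0.838.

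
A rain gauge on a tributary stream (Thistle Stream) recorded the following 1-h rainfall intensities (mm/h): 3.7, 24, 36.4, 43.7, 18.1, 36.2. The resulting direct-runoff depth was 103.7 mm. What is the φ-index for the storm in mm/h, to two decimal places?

Only the 5 blocks with intensity above φ contribute runoff: 24, 36.4, 43.7, 18.1, 36.2 mm/h.
Σ(I−φ)·Δt = d  ⇒  (24+36.4+43.7+18.1+36.2 − 5φ)·1 = 103.7
φ = (158.4 − 103.7/1) / 5 = 10.94 mm/h.

φ ≈ 10.94 mm/h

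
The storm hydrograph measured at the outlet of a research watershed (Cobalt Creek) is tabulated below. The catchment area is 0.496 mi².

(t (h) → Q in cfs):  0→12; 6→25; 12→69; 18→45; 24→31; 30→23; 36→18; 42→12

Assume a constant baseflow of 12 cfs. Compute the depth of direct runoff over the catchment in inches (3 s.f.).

Direct runoff: 0.0, 13.0, 57.0, 33.0, 19.0, 11.0, 6.0, 0.0 cfs; ΣQ_DR = 139.0 cfs.
V = ΣQ_DR · Δt = 139.0 × 21600 s = 3.002 × 10^6 ft³.
Over A = 0.496 mi², depth = V / A = 2.61 in.

d ≈ 2.61 in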